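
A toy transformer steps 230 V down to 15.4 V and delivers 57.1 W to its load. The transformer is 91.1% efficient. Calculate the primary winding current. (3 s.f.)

I_p ≈ 0.273 A

P_in = P_out/η = 57.1/0.911 = 62.678 W.
I_p = P_in/V_p = 62.678/230 = 0.273 A.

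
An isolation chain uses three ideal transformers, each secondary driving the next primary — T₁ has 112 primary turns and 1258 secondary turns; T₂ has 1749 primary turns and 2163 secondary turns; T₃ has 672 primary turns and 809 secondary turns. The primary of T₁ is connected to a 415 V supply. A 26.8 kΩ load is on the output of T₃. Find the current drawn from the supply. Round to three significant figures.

Secondary of T₁: V = 415.00 × 1258/112 = 4661.3 V.
Secondary of T₂: V = 4661.3 × 2163/1749 = 5764.7 V.
Secondary of T₃: V = 5764.7 × 809/672 = 6940.0 V.
I_load = 6940.0/26800 = 0.25895 A, so P_out = 6940.0 × 0.25895 = 1797.1 W.
All ideal ⇒ P_in = P_out, so I_supply = 1797.1/415 = 4.33 A.

I_supply ≈ 4.33 A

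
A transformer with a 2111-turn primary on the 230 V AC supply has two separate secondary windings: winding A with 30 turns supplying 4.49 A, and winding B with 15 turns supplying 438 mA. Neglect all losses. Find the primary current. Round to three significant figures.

V_A = 230 × 30/2111 = 3.2686 V; V_B = 230 × 15/2111 = 1.6343 V.
P_out = V_A I_A + V_B I_B = 3.2686×4.49 + 1.6343×0.438 = 14.676 + 0.71582 = 15.392 W.
Ideal ⇒ P_in = P_out, so I_p = P_out/V_p = 15.392/230 = 0.0669 A.

I_p ≈ 0.0669 A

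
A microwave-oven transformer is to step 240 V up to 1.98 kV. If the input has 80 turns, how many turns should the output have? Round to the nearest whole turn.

N_out = 660 turns

N_out/N_in = V_out/V_in, so N_out = 80 × 1980/240 = 660.0 ≈ 660 turns.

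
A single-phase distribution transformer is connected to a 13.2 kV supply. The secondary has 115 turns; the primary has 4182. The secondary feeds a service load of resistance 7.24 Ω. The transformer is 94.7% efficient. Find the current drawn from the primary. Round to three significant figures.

I_p ≈ 1.46 A

V_s = 13200 × 115/4182 = 362.98 V.
I_s = V_s/R = 362.98/7.24 = 50.136 A.
P_out = V_s I_s = 362.98 × 50.136 = 18199 W.
P_in = P_out/η = 18199/0.947 = 19217 W.
I_p = P_in/V_p = 19217/13200 = 1.46 A.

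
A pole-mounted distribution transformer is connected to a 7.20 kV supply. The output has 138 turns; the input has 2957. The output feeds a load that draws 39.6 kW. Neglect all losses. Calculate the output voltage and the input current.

V_out = V_in × N_out/N_in = 7200 × 138/2957 = 336.02 V.
I_out = P/V_out = 39600/336.02 = 117.85 A.
I_in = I_out × N_out/N_in = 117.85 × 138/2957 = 5.50 A.

V_out ≈ 336 V, I_in ≈ 5.50 A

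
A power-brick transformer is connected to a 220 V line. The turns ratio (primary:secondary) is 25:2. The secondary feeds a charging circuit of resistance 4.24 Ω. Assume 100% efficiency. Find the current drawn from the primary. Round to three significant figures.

I_p ≈ 0.332 A

V_s = V_p × N_s/N_p = 220 × 2/25 = 17.600 V.
I_s = V_s/R = 17.600/4.24 = 4.1509 A.
For an ideal transformer I_p N_p = I_s N_s, so I_p = 4.1509 × 2/25 = 0.332 A.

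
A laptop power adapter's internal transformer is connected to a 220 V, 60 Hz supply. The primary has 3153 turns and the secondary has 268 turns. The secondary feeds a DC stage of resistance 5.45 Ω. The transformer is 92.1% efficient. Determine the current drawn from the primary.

V_s = 220 × 268/3153 = 18.700 V.
I_s = V_s/R = 18.700/5.45 = 3.4311 A.
P_out = V_s I_s = 18.700 × 3.4311 = 64.161 W.
P_in = P_out/η = 64.161/0.921 = 69.664 W.
I_p = P_in/V_p = 69.664/220 = 0.317 A.

I_p ≈ 0.317 A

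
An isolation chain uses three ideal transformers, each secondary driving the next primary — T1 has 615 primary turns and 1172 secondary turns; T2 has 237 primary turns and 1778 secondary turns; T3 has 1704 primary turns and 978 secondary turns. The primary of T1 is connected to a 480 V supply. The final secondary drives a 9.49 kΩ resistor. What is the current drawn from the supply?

After T1: V = 480.00 × 1172/615 = 914.73 V.
After T2: V = 914.73 × 1778/237 = 6862.4 V.
After T3: V = 6862.4 × 978/1704 = 3938.6 V.
I_load = 3938.6/9490 = 0.41503 A, so P_out = 3938.6 × 0.41503 = 1634.7 W.
All ideal ⇒ P_in = P_out, so I_supply = 1634.7/480 = 3.41 A.

I_supply ≈ 3.41 A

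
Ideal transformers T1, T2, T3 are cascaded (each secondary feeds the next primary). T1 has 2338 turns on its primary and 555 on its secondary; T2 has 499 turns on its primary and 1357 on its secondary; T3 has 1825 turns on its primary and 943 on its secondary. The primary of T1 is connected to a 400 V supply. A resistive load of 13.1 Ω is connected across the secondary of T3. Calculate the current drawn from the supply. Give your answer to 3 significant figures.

Secondary of T1: V = 400.00 × 555/2338 = 94.953 V.
Secondary of T2: V = 94.953 × 1357/499 = 258.22 V.
Secondary of T3: V = 258.22 × 943/1825 = 133.42 V.
I_load = 133.42/13.1 = 10.185 A, so P_out = 133.42 × 10.185 = 1358.9 W.
All ideal ⇒ P_in = P_out, so I_supply = 1358.9/400 = 3.40 A.

I_supply ≈ 3.40 A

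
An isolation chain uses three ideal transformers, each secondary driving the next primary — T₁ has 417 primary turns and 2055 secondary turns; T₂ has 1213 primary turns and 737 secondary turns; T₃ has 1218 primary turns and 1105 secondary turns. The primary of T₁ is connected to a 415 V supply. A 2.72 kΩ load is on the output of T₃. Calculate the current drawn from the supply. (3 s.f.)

Secondary of T₁: V = 415.00 × 2055/417 = 2045.1 V.
Secondary of T₂: V = 2045.1 × 737/1213 = 1242.6 V.
Secondary of T₃: V = 1242.6 × 1105/1218 = 1127.3 V.
I_load = 1127.3/2720 = 0.41445 A, so P_out = 1127.3 × 0.41445 = 467.22 W.
All ideal ⇒ P_in = P_out, so I_supply = 467.22/415 = 1.13 A.

I_supply ≈ 1.13 A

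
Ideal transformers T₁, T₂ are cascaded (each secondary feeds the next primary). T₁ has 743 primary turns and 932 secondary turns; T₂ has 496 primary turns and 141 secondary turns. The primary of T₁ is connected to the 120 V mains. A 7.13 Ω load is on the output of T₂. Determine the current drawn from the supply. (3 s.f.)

I_supply ≈ 2.14 A

After T₁: V = 120.00 × 932/743 = 150.52 V.
After T₂: V = 150.52 × 141/496 = 42.790 V.
I_load = 42.790/7.13 = 6.0015 A, so P_out = 42.790 × 6.0015 = 256.80 W.
All ideal ⇒ P_in = P_out, so I_supply = 256.80/120 = 2.14 A.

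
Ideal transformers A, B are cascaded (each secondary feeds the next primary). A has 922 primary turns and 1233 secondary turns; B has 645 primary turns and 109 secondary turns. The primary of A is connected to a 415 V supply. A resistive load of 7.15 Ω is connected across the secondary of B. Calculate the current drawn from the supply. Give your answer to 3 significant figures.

After A: V = 415.00 × 1233/922 = 554.98 V.
After B: V = 554.98 × 109/645 = 93.788 V.
I_load = 93.788/7.15 = 13.117 A, so P_out = 93.788 × 13.117 = 1230.2 W.
All ideal ⇒ P_in = P_out, so I_supply = 1230.2/415 = 2.96 A.

I_supply ≈ 2.96 A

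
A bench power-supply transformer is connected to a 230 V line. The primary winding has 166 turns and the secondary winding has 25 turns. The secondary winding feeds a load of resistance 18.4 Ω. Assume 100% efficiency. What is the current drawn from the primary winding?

V_s = V_p × N_s/N_p = 230 × 25/166 = 34.639 V.
I_s = V_s/R = 34.639/18.4 = 1.8825 A.
For an ideal transformer I_p N_p = I_s N_s, so I_p = 1.8825 × 25/166 = 0.284 A.

I_p ≈ 0.284 A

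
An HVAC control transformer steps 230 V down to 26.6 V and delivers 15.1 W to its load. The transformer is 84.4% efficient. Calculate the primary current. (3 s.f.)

I_p ≈ 0.0778 A

P_in = P_out/η = 15.1/0.844 = 17.891 W.
I_p = P_in/V_p = 17.891/230 = 0.0778 A.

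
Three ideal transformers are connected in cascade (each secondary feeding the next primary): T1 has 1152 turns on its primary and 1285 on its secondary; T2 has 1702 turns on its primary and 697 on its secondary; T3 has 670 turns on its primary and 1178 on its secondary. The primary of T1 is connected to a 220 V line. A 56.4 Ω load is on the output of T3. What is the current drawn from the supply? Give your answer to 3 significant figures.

After T1: V = 220.00 × 1285/1152 = 245.40 V.
After T2: V = 245.40 × 697/1702 = 100.50 V.
After T3: V = 100.50 × 1178/670 = 176.69 V.
I_load = 176.69/56.4 = 3.1328 A, so P_out = 176.69 × 3.1328 = 553.55 W.
All ideal ⇒ P_in = P_out, so I_supply = 553.55/220 = 2.52 A.

I_supply ≈ 2.52 A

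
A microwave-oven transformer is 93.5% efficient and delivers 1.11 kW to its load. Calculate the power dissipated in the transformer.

P_loss ≈ 77.2 W

P_in = P_out/η = 1110/0.935 = 1187.17 W.
P_loss = P_in − P_out = 1187.17 − 1110 = 77.2 W.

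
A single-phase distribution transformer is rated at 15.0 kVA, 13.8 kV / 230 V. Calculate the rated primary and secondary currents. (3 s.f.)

I_p ≈ 1.09 A, I_s ≈ 65.2 A

I_p = S/V_p = 15000/13800 = 1.09 A.
I_s = S/V_s = 15000/230 = 65.2 A.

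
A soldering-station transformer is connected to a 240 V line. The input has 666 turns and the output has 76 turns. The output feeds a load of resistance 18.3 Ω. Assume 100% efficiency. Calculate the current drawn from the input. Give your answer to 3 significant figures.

I_in ≈ 0.171 A

V_out = V_in × N_out/N_in = 240 × 76/666 = 27.387 V.
I_out = V_out/R = 27.387/18.3 = 1.4966 A.
For an ideal transformer I_in N_in = I_out N_out, so I_in = 1.4966 × 76/666 = 0.171 A.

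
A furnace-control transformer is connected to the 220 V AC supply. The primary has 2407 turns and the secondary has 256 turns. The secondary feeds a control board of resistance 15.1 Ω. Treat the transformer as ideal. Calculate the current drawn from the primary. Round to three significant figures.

I_p ≈ 0.165 A

V_s = V_p × N_s/N_p = 220 × 256/2407 = 23.398 V.
I_s = V_s/R = 23.398/15.1 = 1.5496 A.
For an ideal transformer I_p N_p = I_s N_s, so I_p = 1.5496 × 256/2407 = 0.165 A.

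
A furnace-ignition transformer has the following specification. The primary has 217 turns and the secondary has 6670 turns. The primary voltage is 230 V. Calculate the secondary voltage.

V_s/V_p = N_s/N_p, so V_s = 230 × 6670/217 = 7070 V.

V_s ≈ 7070 V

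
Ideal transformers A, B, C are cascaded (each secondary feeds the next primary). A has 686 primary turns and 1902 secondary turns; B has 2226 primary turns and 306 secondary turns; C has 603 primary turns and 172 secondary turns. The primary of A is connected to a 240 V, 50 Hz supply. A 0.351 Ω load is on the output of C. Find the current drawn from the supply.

I_supply ≈ 8.08 A

Secondary of A: V = 240.00 × 1902/686 = 665.42 V.
Secondary of B: V = 665.42 × 306/2226 = 91.473 V.
Secondary of C: V = 91.473 × 172/603 = 26.092 V.
I_load = 26.092/0.351 = 74.336 A, so P_out = 26.092 × 74.336 = 1939.6 W.
All ideal ⇒ P_in = P_out, so I_supply = 1939.6/240 = 8.08 A.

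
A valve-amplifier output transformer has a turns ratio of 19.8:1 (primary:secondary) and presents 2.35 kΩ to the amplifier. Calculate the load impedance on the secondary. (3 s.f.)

Z_s = Z_p/(N_p/N_s)² = 2350/19.8² = 5.99 Ω.

Z_s ≈ 5.99 Ω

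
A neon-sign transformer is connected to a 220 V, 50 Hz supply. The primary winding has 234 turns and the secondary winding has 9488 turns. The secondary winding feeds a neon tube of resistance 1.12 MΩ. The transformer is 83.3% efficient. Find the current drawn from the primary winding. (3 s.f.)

I_p ≈ 0.388 A

V_s = 220 × 9488/234 = 8920.3 V.
I_s = V_s/R = 8920.3/(1.12×10^6) = 0.0079646 A.
P_out = V_s I_s = 8920.3 × 0.0079646 = 71.047 W.
P_in = P_out/η = 71.047/0.833 = 85.290 W.
I_p = P_in/V_p = 85.290/220 = 0.388 A.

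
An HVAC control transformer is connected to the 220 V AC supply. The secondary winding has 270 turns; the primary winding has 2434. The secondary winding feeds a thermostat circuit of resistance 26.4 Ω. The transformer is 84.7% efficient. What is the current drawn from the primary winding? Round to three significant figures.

V_s = 220 × 270/2434 = 24.404 V.
I_s = V_s/R = 24.404/26.4 = 0.92440 A.
P_out = V_s I_s = 24.404 × 0.92440 = 22.559 W.
P_in = P_out/η = 22.559/0.847 = 26.634 W.
I_p = P_in/V_p = 26.634/220 = 0.121 A.

I_p ≈ 0.121 A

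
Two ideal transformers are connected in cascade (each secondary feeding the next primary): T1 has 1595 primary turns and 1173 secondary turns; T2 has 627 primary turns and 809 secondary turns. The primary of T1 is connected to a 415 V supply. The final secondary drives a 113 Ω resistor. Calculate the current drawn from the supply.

I_supply ≈ 3.31 A

Secondary of T1: V = 415.00 × 1173/1595 = 305.20 V.
Secondary of T2: V = 305.20 × 809/627 = 393.79 V.
I_load = 393.79/113 = 3.4849 A, so P_out = 393.79 × 3.4849 = 1372.3 W.
All ideal ⇒ P_in = P_out, so I_supply = 1372.3/415 = 3.31 A.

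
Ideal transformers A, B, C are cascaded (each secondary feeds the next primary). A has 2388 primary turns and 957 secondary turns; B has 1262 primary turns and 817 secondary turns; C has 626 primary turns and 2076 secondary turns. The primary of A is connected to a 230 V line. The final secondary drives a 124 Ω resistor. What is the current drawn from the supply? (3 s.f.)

After A: V = 230.00 × 957/2388 = 92.173 V.
After B: V = 92.173 × 817/1262 = 59.672 V.
After C: V = 59.672 × 2076/626 = 197.89 V.
I_load = 197.89/124 = 1.5959 A, so P_out = 197.89 × 1.5959 = 315.81 W.
All ideal ⇒ P_in = P_out, so I_supply = 315.81/230 = 1.37 A.

I_supply ≈ 1.37 A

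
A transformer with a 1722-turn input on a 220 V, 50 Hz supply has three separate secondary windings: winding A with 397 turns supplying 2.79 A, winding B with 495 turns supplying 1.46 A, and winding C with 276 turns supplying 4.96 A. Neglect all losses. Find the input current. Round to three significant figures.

V_A = 220 × 397/1722 = 50.720 V; V_B = 220 × 495/1722 = 63.240 V; V_C = 220 × 276/1722 = 35.261 V.
P_out = V_A I_A + V_B I_B + V_C I_C = 50.720×2.79 + 63.240×1.46 + 35.261×4.96 = 141.51 + 92.331 + 174.90 = 408.74 W.
Ideal ⇒ P_in = P_out, so I_in = P_out/V_in = 408.74/220 = 1.86 A.

I_in ≈ 1.86 A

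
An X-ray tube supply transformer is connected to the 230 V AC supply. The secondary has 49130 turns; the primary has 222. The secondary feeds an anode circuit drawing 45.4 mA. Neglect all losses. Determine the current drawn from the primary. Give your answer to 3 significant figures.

For an ideal transformer I_p N_p = I_s N_s, so I_p = 0.0454 × 49130/222 = 10.0 A.

I_p ≈ 10.0 A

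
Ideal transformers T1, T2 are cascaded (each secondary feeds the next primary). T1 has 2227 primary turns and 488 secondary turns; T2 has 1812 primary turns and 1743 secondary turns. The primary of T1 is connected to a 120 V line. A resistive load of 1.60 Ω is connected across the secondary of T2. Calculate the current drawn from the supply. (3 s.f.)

I_supply ≈ 3.33 A

Secondary of T1: V = 120.00 × 488/2227 = 26.295 V.
Secondary of T2: V = 26.295 × 1743/1812 = 25.294 V.
I_load = 25.294/1.60 = 15.809 A, so P_out = 25.294 × 15.809 = 399.87 W.
All ideal ⇒ P_in = P_out, so I_supply = 399.87/120 = 3.33 A.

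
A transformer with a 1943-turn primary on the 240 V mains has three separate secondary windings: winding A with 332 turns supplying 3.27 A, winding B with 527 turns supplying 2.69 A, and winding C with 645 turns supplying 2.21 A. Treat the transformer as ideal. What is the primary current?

V_A = 240 × 332/1943 = 41.009 V; V_B = 240 × 527/1943 = 65.095 V; V_C = 240 × 645/1943 = 79.671 V.
P_out = V_A I_A + V_B I_B + V_C I_C = 41.009×3.27 + 65.095×2.69 + 79.671×2.21 = 134.10 + 175.11 + 176.07 = 485.28 W.
Ideal ⇒ P_in = P_out, so I_p = P_out/V_p = 485.28/240 = 2.02 A.

I_p ≈ 2.02 A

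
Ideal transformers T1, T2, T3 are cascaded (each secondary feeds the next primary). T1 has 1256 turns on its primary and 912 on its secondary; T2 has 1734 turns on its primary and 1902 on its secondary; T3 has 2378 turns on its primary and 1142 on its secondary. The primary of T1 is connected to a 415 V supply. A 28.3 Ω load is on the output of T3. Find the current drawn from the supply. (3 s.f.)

Secondary of T1: V = 415.00 × 912/1256 = 301.34 V.
Secondary of T2: V = 301.34 × 1902/1734 = 330.53 V.
Secondary of T3: V = 330.53 × 1142/2378 = 158.73 V.
I_load = 158.73/28.3 = 5.6090 A, so P_out = 158.73 × 5.6090 = 890.33 W.
All ideal ⇒ P_in = P_out, so I_supply = 890.33/415 = 2.15 A.

I_supply ≈ 2.15 A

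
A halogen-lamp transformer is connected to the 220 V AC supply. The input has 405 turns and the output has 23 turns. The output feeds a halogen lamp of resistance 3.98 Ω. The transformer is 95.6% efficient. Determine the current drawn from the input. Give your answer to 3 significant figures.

I_in ≈ 0.186 A

V_out = 220 × 23/405 = 12.494 V.
I_out = V_out/R = 12.494/3.98 = 3.1392 A.
P_out = V_out I_out = 12.494 × 3.1392 = 39.220 W.
P_in = P_out/η = 39.220/0.956 = 41.025 W.
I_in = P_in/V_in = 41.025/220 = 0.186 A.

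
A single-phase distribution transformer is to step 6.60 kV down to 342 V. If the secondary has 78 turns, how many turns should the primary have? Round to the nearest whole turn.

N_p/N_s = V_p/V_s, so N_p = 78 × 6600/342 = 1505.3 ≈ 1505 turns.

N_p = 1505 turns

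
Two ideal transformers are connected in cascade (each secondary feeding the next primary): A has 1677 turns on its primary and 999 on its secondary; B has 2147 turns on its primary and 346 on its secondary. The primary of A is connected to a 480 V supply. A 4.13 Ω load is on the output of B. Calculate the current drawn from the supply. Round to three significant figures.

After A: V = 480.00 × 999/1677 = 285.94 V.
After B: V = 285.94 × 346/2147 = 46.081 V.
I_load = 46.081/4.13 = 11.158 A, so P_out = 46.081 × 11.158 = 514.14 W.
All ideal ⇒ P_in = P_out, so I_supply = 514.14/480 = 1.07 A.

I_supply ≈ 1.07 A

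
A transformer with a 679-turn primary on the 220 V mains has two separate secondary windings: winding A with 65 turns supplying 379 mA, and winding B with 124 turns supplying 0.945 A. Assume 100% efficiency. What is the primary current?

V_A = 220 × 65/679 = 21.060 V; V_B = 220 × 124/679 = 40.177 V.
P_out = V_A I_A + V_B I_B = 21.060×0.379 + 40.177×0.945 = 7.9819 + 37.967 = 45.949 W.
Ideal ⇒ P_in = P_out, so I_p = P_out/V_p = 45.949/220 = 0.209 A.

I_p ≈ 0.209 A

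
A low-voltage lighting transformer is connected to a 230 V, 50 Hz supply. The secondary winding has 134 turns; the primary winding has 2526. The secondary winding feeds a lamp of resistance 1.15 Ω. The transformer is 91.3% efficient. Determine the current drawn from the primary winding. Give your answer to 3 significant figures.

V_s = 230 × 134/2526 = 12.201 V.
I_s = V_s/R = 12.201/1.15 = 10.610 A.
P_out = V_s I_s = 12.201 × 10.610 = 129.45 W.
P_in = P_out/η = 129.45/0.913 = 141.78 W.
I_p = P_in/V_p = 141.78/230 = 0.616 A.

I_p ≈ 0.616 A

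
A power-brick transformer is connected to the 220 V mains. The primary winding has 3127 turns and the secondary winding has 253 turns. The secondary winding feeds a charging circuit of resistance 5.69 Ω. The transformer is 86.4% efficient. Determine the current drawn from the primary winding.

V_s = 220 × 253/3127 = 17.800 V.
I_s = V_s/R = 17.800/5.69 = 3.1283 A.
P_out = V_s I_s = 17.800 × 3.1283 = 55.682 W.
P_in = P_out/η = 55.682/0.864 = 64.447 W.
I_p = P_in/V_p = 64.447/220 = 0.293 A.

I_p ≈ 0.293 A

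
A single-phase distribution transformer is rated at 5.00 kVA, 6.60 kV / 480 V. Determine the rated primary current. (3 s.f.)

I_p = S/V_p = 5000/6600 = 0.758 A.

I_p ≈ 0.758 A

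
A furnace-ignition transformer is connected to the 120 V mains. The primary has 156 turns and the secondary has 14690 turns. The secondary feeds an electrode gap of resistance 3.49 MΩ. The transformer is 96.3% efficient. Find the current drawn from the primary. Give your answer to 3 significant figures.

I_p ≈ 0.317 A

V_s = 120 × 14690/156 = 11300 V.
I_s = V_s/R = 11300/(3.49×10^6) = 0.0032378 A.
P_out = V_s I_s = 11300 × 0.0032378 = 36.587 W.
P_in = P_out/η = 36.587/0.963 = 37.993 W.
I_p = P_in/V_p = 37.993/120 = 0.317 A.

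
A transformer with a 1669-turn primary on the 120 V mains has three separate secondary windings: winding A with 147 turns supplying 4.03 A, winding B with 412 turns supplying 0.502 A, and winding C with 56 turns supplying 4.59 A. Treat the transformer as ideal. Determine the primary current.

I_p ≈ 0.633 A

V_A = 120 × 147/1669 = 10.569 V; V_B = 120 × 412/1669 = 29.623 V; V_C = 120 × 56/1669 = 4.0264 V.
P_out = V_A I_A + V_B I_B + V_C I_C = 10.569×4.03 + 29.623×0.502 + 4.0264×4.59 = 42.594 + 14.871 + 18.481 = 75.945 W.
Ideal ⇒ P_in = P_out, so I_p = P_out/V_p = 75.945/120 = 0.633 A.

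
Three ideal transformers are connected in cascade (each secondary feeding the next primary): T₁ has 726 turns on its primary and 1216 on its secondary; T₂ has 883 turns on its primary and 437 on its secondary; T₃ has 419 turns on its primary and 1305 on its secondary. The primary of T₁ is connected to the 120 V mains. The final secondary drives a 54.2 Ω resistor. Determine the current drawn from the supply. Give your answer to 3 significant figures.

Secondary of T₁: V = 120.00 × 1216/726 = 200.99 V.
Secondary of T₂: V = 200.99 × 437/883 = 99.472 V.
Secondary of T₃: V = 99.472 × 1305/419 = 309.81 V.
I_load = 309.81/54.2 = 5.7161 A, so P_out = 309.81 × 5.7161 = 1770.9 W.
All ideal ⇒ P_in = P_out, so I_supply = 1770.9/120 = 14.8 A.

I_supply ≈ 14.8 A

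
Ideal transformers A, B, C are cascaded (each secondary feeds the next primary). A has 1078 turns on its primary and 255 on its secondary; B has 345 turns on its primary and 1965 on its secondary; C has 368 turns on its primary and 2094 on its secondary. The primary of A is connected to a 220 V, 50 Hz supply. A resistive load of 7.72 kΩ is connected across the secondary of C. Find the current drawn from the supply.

After A: V = 220.00 × 255/1078 = 52.041 V.
After B: V = 52.041 × 1965/345 = 296.41 V.
After C: V = 296.41 × 2094/368 = 1686.6 V.
I_load = 1686.6/7720 = 0.21847 A, so P_out = 1686.6 × 0.21847 = 368.48 W.
All ideal ⇒ P_in = P_out, so I_supply = 368.48/220 = 1.67 A.

I_supply ≈ 1.67 A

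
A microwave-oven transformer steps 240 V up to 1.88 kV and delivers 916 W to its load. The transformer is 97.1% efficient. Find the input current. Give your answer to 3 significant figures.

I_in ≈ 3.93 A

P_in = P_out/η = 916/0.971 = 943.36 W.
I_in = P_in/V_in = 943.36/240 = 3.93 A.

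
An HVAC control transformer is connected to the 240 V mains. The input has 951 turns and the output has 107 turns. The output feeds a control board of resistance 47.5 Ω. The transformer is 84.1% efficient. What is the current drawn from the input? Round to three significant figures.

I_in ≈ 0.0761 A

V_out = 240 × 107/951 = 27.003 V.
I_out = V_out/R = 27.003/47.5 = 0.56849 A.
P_out = V_out I_out = 27.003 × 0.56849 = 15.351 W.
P_in = P_out/η = 15.351/0.841 = 18.253 W.
I_in = P_in/V_in = 18.253/240 = 0.0761 A.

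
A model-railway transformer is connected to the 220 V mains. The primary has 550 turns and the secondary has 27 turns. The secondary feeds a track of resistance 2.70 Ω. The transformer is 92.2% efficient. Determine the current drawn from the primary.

V_s = 220 × 27/550 = 10.800 V.
I_s = V_s/R = 10.800/2.70 = 4.0000 A.
P_out = V_s I_s = 10.800 × 4.0000 = 43.200 W.
P_in = P_out/η = 43.200/0.922 = 46.855 W.
I_p = P_in/V_p = 46.855/220 = 0.213 A.

I_p ≈ 0.213 A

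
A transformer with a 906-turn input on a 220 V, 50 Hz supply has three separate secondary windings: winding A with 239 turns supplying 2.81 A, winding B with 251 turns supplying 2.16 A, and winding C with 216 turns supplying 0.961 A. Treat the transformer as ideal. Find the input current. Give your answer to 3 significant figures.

V_A = 220 × 239/906 = 58.035 V; V_B = 220 × 251/906 = 60.949 V; V_C = 220 × 216/906 = 52.450 V.
P_out = V_A I_A + V_B I_B + V_C I_C = 58.035×2.81 + 60.949×2.16 + 52.450×0.961 = 163.08 + 131.65 + 50.405 = 345.13 W.
Ideal ⇒ P_in = P_out, so I_in = P_out/V_in = 345.13/220 = 1.57 A.

I_in ≈ 1.57 A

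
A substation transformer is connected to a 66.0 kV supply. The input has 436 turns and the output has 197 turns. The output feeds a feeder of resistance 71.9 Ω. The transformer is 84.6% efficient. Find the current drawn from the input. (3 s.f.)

V_out = 66000 × 197/436 = 29821 V.
I_out = V_out/R = 29821/71.9 = 414.76 A.
P_out = V_out I_out = 29821 × 414.76 = 1.2369×10^7 W.
P_in = P_out/η = 1.2369×10^7/0.846 = 1.4620×10^7 W.
I_in = P_in/V_in = 1.4620×10^7/66000 = 222 A.

I_in ≈ 222 A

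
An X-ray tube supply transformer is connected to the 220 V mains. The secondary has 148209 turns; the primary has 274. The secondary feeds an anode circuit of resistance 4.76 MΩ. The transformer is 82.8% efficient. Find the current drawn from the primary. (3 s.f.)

V_s = 220 × 148209/274 = 119000 V.
I_s = V_s/R = 119000/(4.76×10^6) = 0.025000 A.
P_out = V_s I_s = 119000 × 0.025000 = 2975.0 W.
P_in = P_out/η = 2975.0/0.828 = 3593.0 W.
I_p = P_in/V_p = 3593.0/220 = 16.3 A.

I_p ≈ 16.3 A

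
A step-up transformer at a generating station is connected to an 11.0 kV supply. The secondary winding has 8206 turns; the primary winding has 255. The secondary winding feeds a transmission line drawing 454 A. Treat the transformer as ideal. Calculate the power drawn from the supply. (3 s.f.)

I_p = I_s × N_s/N_p = 454 × 8206/255 = 14610 A.
P = V_p I_p = 11000 × 14610 = 1.61×10^8 W.

P ≈ 1.61×10^8 W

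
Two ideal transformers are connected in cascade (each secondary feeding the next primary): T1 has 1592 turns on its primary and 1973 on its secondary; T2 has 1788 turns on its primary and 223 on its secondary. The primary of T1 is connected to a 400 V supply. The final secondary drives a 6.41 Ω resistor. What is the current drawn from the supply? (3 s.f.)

Secondary of T1: V = 400.00 × 1973/1592 = 495.73 V.
Secondary of T2: V = 495.73 × 223/1788 = 61.827 V.
I_load = 61.827/6.41 = 9.6455 A, so P_out = 61.827 × 9.6455 = 596.35 W.
All ideal ⇒ P_in = P_out, so I_supply = 596.35/400 = 1.49 A.

I_supply ≈ 1.49 A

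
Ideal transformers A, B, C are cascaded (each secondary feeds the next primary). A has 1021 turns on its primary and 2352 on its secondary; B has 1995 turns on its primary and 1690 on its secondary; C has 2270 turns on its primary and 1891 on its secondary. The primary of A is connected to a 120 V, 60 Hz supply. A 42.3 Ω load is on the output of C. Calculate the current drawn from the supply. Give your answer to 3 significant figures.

I_supply ≈ 7.50 A

Secondary of A: V = 120.00 × 2352/1021 = 276.43 V.
Secondary of B: V = 276.43 × 1690/1995 = 234.17 V.
Secondary of C: V = 234.17 × 1891/2270 = 195.08 V.
I_load = 195.08/42.3 = 4.6117 A, so P_out = 195.08 × 4.6117 = 899.63 W.
All ideal ⇒ P_in = P_out, so I_supply = 899.63/120 = 7.50 A.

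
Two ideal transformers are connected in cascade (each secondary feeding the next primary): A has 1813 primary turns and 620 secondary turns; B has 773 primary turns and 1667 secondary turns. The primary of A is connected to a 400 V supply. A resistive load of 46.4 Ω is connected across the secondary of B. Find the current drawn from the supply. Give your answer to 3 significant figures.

I_supply ≈ 4.69 A

Secondary of A: V = 400.00 × 620/1813 = 136.79 V.
Secondary of B: V = 136.79 × 1667/773 = 294.99 V.
I_load = 294.99/46.4 = 6.3576 A, so P_out = 294.99 × 6.3576 = 1875.4 W.
All ideal ⇒ P_in = P_out, so I_supply = 1875.4/400 = 4.69 A.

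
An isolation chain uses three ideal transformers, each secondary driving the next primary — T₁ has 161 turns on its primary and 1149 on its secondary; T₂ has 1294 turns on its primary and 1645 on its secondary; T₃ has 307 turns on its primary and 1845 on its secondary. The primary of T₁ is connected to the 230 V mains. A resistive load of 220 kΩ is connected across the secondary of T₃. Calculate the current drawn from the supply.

Secondary of T₁: V = 230.00 × 1149/161 = 1641.4 V.
Secondary of T₂: V = 1641.4 × 1645/1294 = 2086.7 V.
Secondary of T₃: V = 2086.7 × 1845/307 = 12540 V.
I_load = 12540/220000 = 0.057002 A, so P_out = 12540 × 0.057002 = 714.83 W.
All ideal ⇒ P_in = P_out, so I_supply = 714.83/230 = 3.11 A.

I_supply ≈ 3.11 A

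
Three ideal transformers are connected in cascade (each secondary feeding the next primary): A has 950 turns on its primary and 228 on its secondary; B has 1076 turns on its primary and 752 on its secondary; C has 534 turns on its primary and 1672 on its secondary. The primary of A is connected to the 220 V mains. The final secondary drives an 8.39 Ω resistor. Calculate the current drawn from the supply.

I_supply ≈ 7.23 A

Secondary of A: V = 220.00 × 228/950 = 52.800 V.
Secondary of B: V = 52.800 × 752/1076 = 36.901 V.
Secondary of C: V = 36.901 × 1672/534 = 115.54 V.
I_load = 115.54/8.39 = 13.771 A, so P_out = 115.54 × 13.771 = 1591.1 W.
All ideal ⇒ P_in = P_out, so I_supply = 1591.1/220 = 7.23 A.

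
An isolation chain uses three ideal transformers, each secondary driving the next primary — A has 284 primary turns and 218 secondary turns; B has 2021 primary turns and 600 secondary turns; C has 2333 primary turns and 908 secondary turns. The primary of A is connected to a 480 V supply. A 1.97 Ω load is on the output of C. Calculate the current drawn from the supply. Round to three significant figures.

Secondary of A: V = 480.00 × 218/284 = 368.45 V.
Secondary of B: V = 368.45 × 600/2021 = 109.39 V.
Secondary of C: V = 109.39 × 908/2333 = 42.573 V.
I_load = 42.573/1.97 = 21.611 A, so P_out = 42.573 × 21.611 = 920.04 W.
All ideal ⇒ P_in = P_out, so I_supply = 920.04/480 = 1.92 A.

I_supply ≈ 1.92 A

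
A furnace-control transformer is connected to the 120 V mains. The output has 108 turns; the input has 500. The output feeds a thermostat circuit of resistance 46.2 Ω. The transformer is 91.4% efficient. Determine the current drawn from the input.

V_out = 120 × 108/500 = 25.920 V.
I_out = V_out/R = 25.920/46.2 = 0.56104 A.
P_out = V_out I_out = 25.920 × 0.56104 = 14.542 W.
P_in = P_out/η = 14.542/0.914 = 15.910 W.
I_in = P_in/V_in = 15.910/120 = 0.133 A.

I_in ≈ 0.133 A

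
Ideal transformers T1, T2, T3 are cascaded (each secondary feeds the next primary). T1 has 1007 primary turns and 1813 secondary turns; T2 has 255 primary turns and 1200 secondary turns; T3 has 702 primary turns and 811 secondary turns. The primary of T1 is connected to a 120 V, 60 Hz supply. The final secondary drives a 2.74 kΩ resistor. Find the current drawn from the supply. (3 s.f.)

After T1: V = 120.00 × 1813/1007 = 216.05 V.
After T2: V = 216.05 × 1200/255 = 1016.7 V.
After T3: V = 1016.7 × 811/702 = 1174.6 V.
I_load = 1174.6/2740 = 0.42867 A, so P_out = 1174.6 × 0.42867 = 503.50 W.
All ideal ⇒ P_in = P_out, so I_supply = 503.50/120 = 4.20 A.

I_supply ≈ 4.20 A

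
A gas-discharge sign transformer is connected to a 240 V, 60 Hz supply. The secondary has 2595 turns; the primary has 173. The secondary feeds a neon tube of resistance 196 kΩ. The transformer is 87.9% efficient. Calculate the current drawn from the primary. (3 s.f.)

V_s = 240 × 2595/173 = 3600.0 V.
I_s = V_s/R = 3600.0/196000 = 0.018367 A.
P_out = V_s I_s = 3600.0 × 0.018367 = 66.122 W.
P_in = P_out/η = 66.122/0.879 = 75.225 W.
I_p = P_in/V_p = 75.225/240 = 0.313 A.

I_p ≈ 0.313 A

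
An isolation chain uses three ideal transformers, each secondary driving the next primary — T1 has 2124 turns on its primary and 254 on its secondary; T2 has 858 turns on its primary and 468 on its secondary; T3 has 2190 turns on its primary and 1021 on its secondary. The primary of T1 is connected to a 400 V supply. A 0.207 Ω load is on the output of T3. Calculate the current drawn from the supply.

Secondary of T1: V = 400.00 × 254/2124 = 47.834 V.
Secondary of T2: V = 47.834 × 468/858 = 26.091 V.
Secondary of T3: V = 26.091 × 1021/2190 = 12.164 V.
I_load = 12.164/0.207 = 58.764 A, so P_out = 12.164 × 58.764 = 714.81 W.
All ideal ⇒ P_in = P_out, so I_supply = 714.81/400 = 1.79 A.

I_supply ≈ 1.79 A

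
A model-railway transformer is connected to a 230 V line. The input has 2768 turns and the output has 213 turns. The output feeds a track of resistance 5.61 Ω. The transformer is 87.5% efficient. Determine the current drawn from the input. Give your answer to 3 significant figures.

I_in ≈ 0.277 A

V_out = 230 × 213/2768 = 17.699 V.
I_out = V_out/R = 17.699/5.61 = 3.1548 A.
P_out = V_out I_out = 17.699 × 3.1548 = 55.837 W.
P_in = P_out/η = 55.837/0.875 = 63.813 W.
I_in = P_in/V_in = 63.813/230 = 0.277 A.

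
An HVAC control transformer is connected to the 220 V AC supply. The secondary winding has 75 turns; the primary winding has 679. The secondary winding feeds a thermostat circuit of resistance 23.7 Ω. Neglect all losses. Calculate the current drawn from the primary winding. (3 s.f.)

V_s = V_p × N_s/N_p = 220 × 75/679 = 24.300 V.
I_s = V_s/R = 24.300/23.7 = 1.0253 A.
For an ideal transformer I_p N_p = I_s N_s, so I_p = 1.0253 × 75/679 = 0.113 A.

I_p ≈ 0.113 A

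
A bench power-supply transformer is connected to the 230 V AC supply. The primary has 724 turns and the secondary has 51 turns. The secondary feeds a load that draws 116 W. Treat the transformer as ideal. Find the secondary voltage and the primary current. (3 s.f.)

V_s = V_p × N_s/N_p = 230 × 51/724 = 16.202 V.
I_s = P/V_s = 116/16.202 = 7.1598 A.
I_p = I_s × N_s/N_p = 7.1598 × 51/724 = 0.504 A.

V_s ≈ 16.2 V, I_p ≈ 0.504 A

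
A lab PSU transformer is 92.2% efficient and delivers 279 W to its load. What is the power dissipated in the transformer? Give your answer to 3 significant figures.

P_loss ≈ 23.6 W

P_in = P_out/η = 279/0.922 = 302.603 W.
P_loss = P_in − P_out = 302.603 − 279 = 23.6 W.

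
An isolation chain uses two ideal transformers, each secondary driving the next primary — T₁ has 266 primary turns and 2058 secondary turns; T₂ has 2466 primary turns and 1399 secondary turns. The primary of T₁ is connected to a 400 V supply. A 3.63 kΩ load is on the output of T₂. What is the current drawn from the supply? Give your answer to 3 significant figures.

I_supply ≈ 2.12 A

Secondary of T₁: V = 400.00 × 2058/266 = 3094.7 V.
Secondary of T₂: V = 3094.7 × 1399/2466 = 1755.7 V.
I_load = 1755.7/3630 = 0.48366 A, so P_out = 1755.7 × 0.48366 = 849.16 W.
All ideal ⇒ P_in = P_out, so I_supply = 849.16/400 = 2.12 A.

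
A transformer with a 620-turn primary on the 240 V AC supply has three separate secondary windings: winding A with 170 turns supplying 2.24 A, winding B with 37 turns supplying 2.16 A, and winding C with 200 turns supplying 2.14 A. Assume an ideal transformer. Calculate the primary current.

I_p ≈ 1.43 A

V_A = 240 × 170/620 = 65.806 V; V_B = 240 × 37/620 = 14.323 V; V_C = 240 × 200/620 = 77.419 V.
P_out = V_A I_A + V_B I_B + V_C I_C = 65.806×2.24 + 14.323×2.16 + 77.419×2.14 = 147.41 + 30.937 + 165.68 = 344.02 W.
Ideal ⇒ P_in = P_out, so I_p = P_out/V_p = 344.02/240 = 1.43 A.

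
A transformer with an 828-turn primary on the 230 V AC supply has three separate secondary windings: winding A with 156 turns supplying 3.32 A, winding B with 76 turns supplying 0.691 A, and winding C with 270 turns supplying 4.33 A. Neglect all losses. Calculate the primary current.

I_p ≈ 2.10 A

V_A = 230 × 156/828 = 43.333 V; V_B = 230 × 76/828 = 21.111 V; V_C = 230 × 270/828 = 75.000 V.
P_out = V_A I_A + V_B I_B + V_C I_C = 43.333×3.32 + 21.111×0.691 + 75.000×4.33 = 143.87 + 14.588 + 324.75 = 483.20 W.
Ideal ⇒ P_in = P_out, so I_p = P_out/V_p = 483.20/230 = 2.10 A.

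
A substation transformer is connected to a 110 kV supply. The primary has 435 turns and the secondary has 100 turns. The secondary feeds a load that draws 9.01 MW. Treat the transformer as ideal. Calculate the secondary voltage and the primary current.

V_s = V_p × N_s/N_p = 110000 × 100/435 = 25287 V.
I_s = P/V_s = 9.01×10^6/25287 = 356.30 A.
I_p = I_s × N_s/N_p = 356.30 × 100/435 = 81.9 A.

V_s ≈ 25300 V, I_p ≈ 81.9 A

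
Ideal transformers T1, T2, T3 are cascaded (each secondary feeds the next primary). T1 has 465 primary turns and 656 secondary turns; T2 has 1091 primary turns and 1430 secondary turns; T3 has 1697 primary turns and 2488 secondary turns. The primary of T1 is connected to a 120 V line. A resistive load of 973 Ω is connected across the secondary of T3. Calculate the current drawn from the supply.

Secondary of T1: V = 120.00 × 656/465 = 169.29 V.
Secondary of T2: V = 169.29 × 1430/1091 = 221.89 V.
Secondary of T3: V = 221.89 × 2488/1697 = 325.32 V.
I_load = 325.32/973 = 0.33435 A, so P_out = 325.32 × 0.33435 = 108.77 W.
All ideal ⇒ P_in = P_out, so I_supply = 108.77/120 = 0.906 A.

I_supply ≈ 0.906 A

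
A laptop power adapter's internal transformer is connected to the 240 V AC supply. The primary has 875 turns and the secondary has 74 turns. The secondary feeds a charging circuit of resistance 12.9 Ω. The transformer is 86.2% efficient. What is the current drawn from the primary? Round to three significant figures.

V_s = 240 × 74/875 = 20.297 V.
I_s = V_s/R = 20.297/12.9 = 1.5734 A.
P_out = V_s I_s = 20.297 × 1.5734 = 31.936 W.
P_in = P_out/η = 31.936/0.862 = 37.049 W.
I_p = P_in/V_p = 37.049/240 = 0.154 A.

I_p ≈ 0.154 A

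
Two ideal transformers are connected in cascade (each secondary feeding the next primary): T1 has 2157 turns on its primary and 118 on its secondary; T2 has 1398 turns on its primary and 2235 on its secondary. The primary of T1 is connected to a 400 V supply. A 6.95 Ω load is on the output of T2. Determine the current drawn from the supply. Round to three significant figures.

Secondary of T1: V = 400.00 × 118/2157 = 21.882 V.
Secondary of T2: V = 21.882 × 2235/1398 = 34.983 V.
I_load = 34.983/6.95 = 5.0336 A, so P_out = 34.983 × 5.0336 = 176.09 W.
All ideal ⇒ P_in = P_out, so I_supply = 176.09/400 = 0.440 A.

I_supply ≈ 0.440 A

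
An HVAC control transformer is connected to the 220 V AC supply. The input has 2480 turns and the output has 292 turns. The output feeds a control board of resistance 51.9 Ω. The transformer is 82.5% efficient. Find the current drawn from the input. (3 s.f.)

V_out = 220 × 292/2480 = 25.903 V.
I_out = V_out/R = 25.903/51.9 = 0.49910 A.
P_out = V_out I_out = 25.903 × 0.49910 = 12.928 W.
P_in = P_out/η = 12.928/0.825 = 15.671 W.
I_in = P_in/V_in = 15.671/220 = 0.0712 A.

I_in ≈ 0.0712 A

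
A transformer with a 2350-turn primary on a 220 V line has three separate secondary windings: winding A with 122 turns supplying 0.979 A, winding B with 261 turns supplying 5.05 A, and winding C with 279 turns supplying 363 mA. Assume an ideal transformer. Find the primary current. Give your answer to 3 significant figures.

I_p ≈ 0.655 A

V_A = 220 × 122/2350 = 11.421 V; V_B = 220 × 261/2350 = 24.434 V; V_C = 220 × 279/2350 = 26.119 V.
P_out = V_A I_A + V_B I_B + V_C I_C = 11.421×0.979 + 24.434×5.05 + 26.119×0.363 = 11.181 + 123.39 + 9.4813 = 144.05 W.
Ideal ⇒ P_in = P_out, so I_p = P_out/V_p = 144.05/220 = 0.655 A.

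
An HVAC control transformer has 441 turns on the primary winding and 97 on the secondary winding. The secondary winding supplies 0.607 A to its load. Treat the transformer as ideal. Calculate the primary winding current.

I_p ≈ 0.134 A

For an ideal transformer I_p/I_s = N_s/N_p, so I_p = 0.607 × 97/441 = 0.134 A.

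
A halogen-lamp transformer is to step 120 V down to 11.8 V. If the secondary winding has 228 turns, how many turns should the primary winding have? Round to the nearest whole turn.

N_p = 2319 turns

N_p/N_s = V_p/V_s, so N_p = 228 × 120/11.8 = 2318.6 ≈ 2319 turns.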